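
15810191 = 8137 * 1943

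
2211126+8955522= 11166648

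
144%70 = 4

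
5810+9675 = 15485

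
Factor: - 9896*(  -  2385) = 2^3 * 3^2*5^1 * 53^1*1237^1 = 23601960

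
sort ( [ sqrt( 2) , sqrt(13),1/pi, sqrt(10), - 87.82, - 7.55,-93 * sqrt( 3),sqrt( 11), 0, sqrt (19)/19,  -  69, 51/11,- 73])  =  [-93*sqrt ( 3), - 87.82, - 73, - 69, - 7.55, 0,sqrt( 19)/19,1/pi,  sqrt ( 2),  sqrt(10) , sqrt( 11 ), sqrt (13), 51/11] 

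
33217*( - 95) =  - 3155615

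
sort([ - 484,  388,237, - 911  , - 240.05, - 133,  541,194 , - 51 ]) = [ - 911 , - 484,-240.05, - 133, - 51, 194,  237 , 388,  541]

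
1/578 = 1/578=0.00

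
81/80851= 81/80851 = 0.00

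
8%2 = 0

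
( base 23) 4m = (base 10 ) 114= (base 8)162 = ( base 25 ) 4E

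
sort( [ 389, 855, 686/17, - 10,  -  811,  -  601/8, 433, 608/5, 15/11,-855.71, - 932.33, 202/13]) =[ - 932.33, - 855.71, - 811, - 601/8, - 10, 15/11, 202/13,686/17, 608/5,389,433,855] 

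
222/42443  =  222/42443 = 0.01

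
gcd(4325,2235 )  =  5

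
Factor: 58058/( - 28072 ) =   -  2^( - 2 )*7^1*11^( - 1)*13^1=   - 91/44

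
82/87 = 82/87 = 0.94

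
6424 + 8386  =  14810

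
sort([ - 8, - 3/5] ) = [ - 8, - 3/5 ] 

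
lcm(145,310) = 8990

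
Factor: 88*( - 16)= - 1408 = - 2^7*11^1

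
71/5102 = 71/5102 = 0.01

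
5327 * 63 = 335601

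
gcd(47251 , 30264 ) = 1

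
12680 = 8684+3996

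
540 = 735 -195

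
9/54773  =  9/54773 = 0.00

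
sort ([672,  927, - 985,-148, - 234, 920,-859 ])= [ - 985, - 859, - 234, - 148, 672,  920, 927 ]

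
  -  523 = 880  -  1403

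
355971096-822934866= - 466963770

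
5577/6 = 1859/2 = 929.50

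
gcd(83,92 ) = 1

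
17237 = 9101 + 8136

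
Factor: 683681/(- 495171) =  - 3^( - 2)*37^( - 1 )*1487^ ( - 1 ) * 683681^1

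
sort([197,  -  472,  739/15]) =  [-472, 739/15, 197] 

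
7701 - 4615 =3086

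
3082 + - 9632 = - 6550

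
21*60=1260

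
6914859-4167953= 2746906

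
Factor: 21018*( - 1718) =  - 2^2*3^1*31^1*113^1*859^1 =-36108924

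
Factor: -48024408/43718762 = - 24012204/21859381 =- 2^2*3^1*103^( - 1) *1307^1*1531^1*212227^(- 1)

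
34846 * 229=7979734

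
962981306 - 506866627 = 456114679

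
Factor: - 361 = -19^2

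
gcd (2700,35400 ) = 300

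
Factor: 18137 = 7^1 * 2591^1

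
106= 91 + 15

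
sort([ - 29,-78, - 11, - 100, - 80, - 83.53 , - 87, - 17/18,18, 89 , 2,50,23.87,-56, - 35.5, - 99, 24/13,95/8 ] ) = [ - 100 , - 99, - 87, - 83.53, - 80,  -  78,  -  56, - 35.5, - 29, - 11, - 17/18, 24/13,2, 95/8,18,  23.87,50,89]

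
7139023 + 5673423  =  12812446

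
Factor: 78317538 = 2^1*3^1*13^1*17^1*59063^1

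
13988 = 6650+7338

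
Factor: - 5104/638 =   -  2^3  =  - 8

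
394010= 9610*41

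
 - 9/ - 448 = 9/448  =  0.02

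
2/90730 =1/45365 = 0.00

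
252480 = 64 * 3945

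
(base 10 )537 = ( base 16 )219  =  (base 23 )108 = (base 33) g9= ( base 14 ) 2A5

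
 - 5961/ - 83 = 5961/83 = 71.82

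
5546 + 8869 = 14415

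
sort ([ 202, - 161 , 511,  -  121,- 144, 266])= [-161, - 144,-121, 202, 266, 511]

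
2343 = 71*33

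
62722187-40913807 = 21808380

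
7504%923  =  120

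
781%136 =101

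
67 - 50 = 17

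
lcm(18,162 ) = 162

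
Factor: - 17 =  - 17^1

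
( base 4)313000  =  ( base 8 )6700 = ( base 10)3520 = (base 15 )109A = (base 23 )6F1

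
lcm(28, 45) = 1260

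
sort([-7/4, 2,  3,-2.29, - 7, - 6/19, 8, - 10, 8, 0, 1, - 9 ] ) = [-10, - 9 , - 7, -2.29, - 7/4, - 6/19,0 , 1 , 2, 3, 8,8] 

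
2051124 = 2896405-845281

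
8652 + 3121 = 11773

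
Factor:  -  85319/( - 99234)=2^( - 1)*3^( - 2)*13^1*37^( - 1)* 149^( - 1)*6563^1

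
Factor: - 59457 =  -3^1*19819^1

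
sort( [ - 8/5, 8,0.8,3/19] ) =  [ - 8/5, 3/19, 0.8,8 ]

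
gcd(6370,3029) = 13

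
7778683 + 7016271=14794954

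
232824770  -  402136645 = - 169311875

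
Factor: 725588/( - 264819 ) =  - 2^2*3^ ( - 1 )*41^( - 1)*2153^( - 1 )*181397^1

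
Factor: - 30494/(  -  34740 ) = 79/90 = 2^( - 1)*3^(-2)*5^( - 1)*79^1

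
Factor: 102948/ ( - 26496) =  - 2^( - 5 )*3^( - 1 )*373^1= -373/96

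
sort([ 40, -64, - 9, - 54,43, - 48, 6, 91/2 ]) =[ - 64, - 54, - 48, - 9,  6, 40,43, 91/2] 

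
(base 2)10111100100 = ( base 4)113210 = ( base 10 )1508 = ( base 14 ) 79A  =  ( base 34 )1AC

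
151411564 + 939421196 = 1090832760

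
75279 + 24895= 100174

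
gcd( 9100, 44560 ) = 20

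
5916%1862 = 330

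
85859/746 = 115  +  69/746 = 115.09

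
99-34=65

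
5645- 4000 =1645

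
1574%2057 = 1574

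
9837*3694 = 36337878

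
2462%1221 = 20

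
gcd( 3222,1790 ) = 358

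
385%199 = 186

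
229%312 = 229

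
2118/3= 706 = 706.00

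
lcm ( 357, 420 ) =7140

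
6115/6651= 6115/6651 = 0.92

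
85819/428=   85819/428 = 200.51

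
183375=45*4075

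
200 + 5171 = 5371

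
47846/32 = 23923/16 = 1495.19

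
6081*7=42567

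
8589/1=8589=8589.00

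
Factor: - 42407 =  - 42407^1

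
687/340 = 687/340= 2.02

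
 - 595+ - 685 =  - 1280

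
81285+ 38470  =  119755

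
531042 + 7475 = 538517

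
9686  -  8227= 1459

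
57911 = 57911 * 1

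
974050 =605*1610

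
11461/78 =11461/78 = 146.94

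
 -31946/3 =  - 31946/3 = -10648.67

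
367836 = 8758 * 42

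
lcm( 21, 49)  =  147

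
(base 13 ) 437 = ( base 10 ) 722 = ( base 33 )LT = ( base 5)10342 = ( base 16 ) 2D2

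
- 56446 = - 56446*1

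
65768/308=213 + 41/77 = 213.53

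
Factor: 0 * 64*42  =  0 = 0^1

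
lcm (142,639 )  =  1278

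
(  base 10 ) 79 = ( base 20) 3J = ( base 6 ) 211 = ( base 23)3a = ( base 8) 117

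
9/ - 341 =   -  1 + 332/341 = - 0.03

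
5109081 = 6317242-1208161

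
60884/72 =15221/18 =845.61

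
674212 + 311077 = 985289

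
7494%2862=1770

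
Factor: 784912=2^4 *49057^1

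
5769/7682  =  5769/7682 = 0.75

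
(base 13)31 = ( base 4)220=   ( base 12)34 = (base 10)40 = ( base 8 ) 50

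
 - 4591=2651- 7242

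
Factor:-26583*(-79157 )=3^1 * 13^1 * 6089^1*8861^1 = 2104230531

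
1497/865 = 1 + 632/865 = 1.73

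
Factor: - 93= - 3^1* 31^1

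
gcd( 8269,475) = 1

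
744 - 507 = 237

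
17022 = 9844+7178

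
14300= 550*26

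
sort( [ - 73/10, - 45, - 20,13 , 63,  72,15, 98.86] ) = [ - 45 , - 20, - 73/10, 13,15, 63 , 72,98.86 ] 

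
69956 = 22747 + 47209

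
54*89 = 4806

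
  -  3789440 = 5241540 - 9030980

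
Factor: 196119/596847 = 231/703 = 3^1 * 7^1*11^1*19^( - 1 )*37^ (  -  1)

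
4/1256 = 1/314 = 0.00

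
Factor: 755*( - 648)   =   - 489240  =  - 2^3*3^4*5^1*151^1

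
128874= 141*914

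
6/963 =2/321  =  0.01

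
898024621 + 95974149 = 993998770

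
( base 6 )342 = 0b10000110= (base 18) 78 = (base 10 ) 134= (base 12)b2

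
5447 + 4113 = 9560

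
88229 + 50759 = 138988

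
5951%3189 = 2762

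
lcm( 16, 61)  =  976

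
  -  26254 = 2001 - 28255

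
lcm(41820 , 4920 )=83640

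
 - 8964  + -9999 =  -18963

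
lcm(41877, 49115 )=3978315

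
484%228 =28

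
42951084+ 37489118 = 80440202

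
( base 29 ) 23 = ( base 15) 41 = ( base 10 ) 61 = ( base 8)75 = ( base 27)27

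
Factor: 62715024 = 2^4*3^2*457^1*953^1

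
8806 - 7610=1196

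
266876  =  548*487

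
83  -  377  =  -294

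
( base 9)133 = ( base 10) 111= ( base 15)76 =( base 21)56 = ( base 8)157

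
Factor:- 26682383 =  - 7^1 * 13^1* 293213^1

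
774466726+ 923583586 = 1698050312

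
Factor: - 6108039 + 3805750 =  - 11^1*209299^1=- 2302289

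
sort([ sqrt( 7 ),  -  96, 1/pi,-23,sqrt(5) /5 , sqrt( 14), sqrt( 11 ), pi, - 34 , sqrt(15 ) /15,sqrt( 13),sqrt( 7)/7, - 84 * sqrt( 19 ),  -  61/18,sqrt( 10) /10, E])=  [ - 84 * sqrt (19 ), - 96, - 34 , - 23, - 61/18, sqrt( 15)/15, sqrt( 10 )/10,1/pi,sqrt( 7)/7,sqrt( 5)/5, sqrt( 7 ),E,pi , sqrt(11) , sqrt( 13 ),sqrt(14)]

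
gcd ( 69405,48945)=15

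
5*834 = 4170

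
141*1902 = 268182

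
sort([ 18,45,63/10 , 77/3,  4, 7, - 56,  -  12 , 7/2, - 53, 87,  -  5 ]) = [ - 56, - 53, - 12, - 5,  7/2,4, 63/10, 7,18, 77/3, 45, 87] 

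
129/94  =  1 + 35/94 = 1.37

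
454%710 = 454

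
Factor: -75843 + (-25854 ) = - 3^1*109^1*311^1=- 101697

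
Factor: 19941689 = 3181^1*6269^1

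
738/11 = 67+1/11 = 67.09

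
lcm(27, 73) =1971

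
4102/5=820 +2/5 = 820.40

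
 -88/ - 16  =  11/2 =5.50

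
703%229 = 16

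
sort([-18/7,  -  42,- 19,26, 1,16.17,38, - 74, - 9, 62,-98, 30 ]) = [ - 98, - 74, -42,- 19 , - 9, - 18/7,1, 16.17,26,30, 38,62 ] 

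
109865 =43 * 2555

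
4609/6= 768 + 1/6=768.17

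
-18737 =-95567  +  76830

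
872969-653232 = 219737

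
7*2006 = 14042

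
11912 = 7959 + 3953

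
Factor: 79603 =23^1 * 3461^1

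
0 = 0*25781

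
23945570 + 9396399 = 33341969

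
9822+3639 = 13461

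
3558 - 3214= 344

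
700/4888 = 175/1222 = 0.14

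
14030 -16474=-2444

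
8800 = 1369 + 7431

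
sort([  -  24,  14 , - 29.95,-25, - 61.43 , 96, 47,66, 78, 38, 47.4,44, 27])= [ - 61.43, - 29.95, - 25, - 24, 14,27,38,  44 , 47,47.4, 66,78 , 96]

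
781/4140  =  781/4140 = 0.19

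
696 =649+47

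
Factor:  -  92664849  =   - 3^1*2081^1*14843^1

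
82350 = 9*9150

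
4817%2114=589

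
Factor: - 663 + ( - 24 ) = - 687 = - 3^1 * 229^1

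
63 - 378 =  - 315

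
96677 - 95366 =1311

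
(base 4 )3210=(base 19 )C0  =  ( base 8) 344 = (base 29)7P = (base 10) 228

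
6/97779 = 2/32593 = 0.00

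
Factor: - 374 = -2^1 * 11^1  *17^1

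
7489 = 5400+2089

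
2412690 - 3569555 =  - 1156865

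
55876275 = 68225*819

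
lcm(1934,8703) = 17406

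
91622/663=91622/663 = 138.19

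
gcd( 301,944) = 1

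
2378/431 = 2378/431  =  5.52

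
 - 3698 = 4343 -8041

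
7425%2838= 1749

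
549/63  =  8 + 5/7 = 8.71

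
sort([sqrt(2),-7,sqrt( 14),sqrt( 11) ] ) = [  -  7,sqrt( 2), sqrt( 11), sqrt (14)]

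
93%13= 2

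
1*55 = 55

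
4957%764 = 373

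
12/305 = 12/305 = 0.04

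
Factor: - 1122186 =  - 2^1*3^1 * 13^1 * 14387^1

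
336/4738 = 168/2369 =0.07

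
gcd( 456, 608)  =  152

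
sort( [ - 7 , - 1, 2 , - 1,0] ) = [ - 7, - 1,-1 , 0,  2 ] 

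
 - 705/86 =-705/86 =- 8.20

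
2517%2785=2517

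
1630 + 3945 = 5575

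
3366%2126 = 1240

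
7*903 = 6321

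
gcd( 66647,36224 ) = 1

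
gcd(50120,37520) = 280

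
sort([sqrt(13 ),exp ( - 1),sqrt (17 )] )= [ exp( - 1)  ,  sqrt ( 13 ), sqrt ( 17 ) ]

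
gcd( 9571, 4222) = 1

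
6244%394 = 334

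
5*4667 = 23335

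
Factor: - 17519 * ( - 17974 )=314886506=   2^1*11^1*19^1*43^1 * 17519^1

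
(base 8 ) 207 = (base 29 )4j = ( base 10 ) 135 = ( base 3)12000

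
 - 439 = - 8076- - 7637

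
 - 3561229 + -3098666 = -6659895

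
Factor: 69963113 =11^1*6360283^1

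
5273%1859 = 1555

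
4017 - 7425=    - 3408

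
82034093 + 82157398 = 164191491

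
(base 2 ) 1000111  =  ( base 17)43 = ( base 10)71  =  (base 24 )2N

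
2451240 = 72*34045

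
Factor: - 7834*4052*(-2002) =63550222736= 2^4 *7^1 * 11^1*13^1 * 1013^1* 3917^1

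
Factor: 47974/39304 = 2^( - 2)*17^( - 1 )*83^1 = 83/68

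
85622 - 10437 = 75185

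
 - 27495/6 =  - 4583 + 1/2 = - 4582.50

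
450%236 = 214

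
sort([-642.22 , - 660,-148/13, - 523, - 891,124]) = [ - 891 , - 660, - 642.22 ,- 523  ,  -  148/13,124]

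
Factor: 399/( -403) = -3^1*7^1*13^(-1)*19^1 * 31^(  -  1)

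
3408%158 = 90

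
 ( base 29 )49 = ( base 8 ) 175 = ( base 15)85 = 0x7d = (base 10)125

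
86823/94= 923 + 61/94 = 923.65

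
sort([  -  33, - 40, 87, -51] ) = [ - 51, -40,  -  33,87 ] 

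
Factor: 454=2^1 * 227^1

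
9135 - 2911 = 6224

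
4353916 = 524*8309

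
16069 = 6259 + 9810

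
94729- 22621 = 72108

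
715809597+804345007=1520154604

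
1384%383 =235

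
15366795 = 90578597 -75211802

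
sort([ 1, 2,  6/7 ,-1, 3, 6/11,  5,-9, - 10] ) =[ - 10,  -  9, - 1, 6/11,6/7,1, 2, 3, 5] 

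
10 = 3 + 7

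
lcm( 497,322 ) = 22862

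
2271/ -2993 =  - 2271/2993= - 0.76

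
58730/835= 70 + 56/167 = 70.34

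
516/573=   172/191 = 0.90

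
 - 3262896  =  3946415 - 7209311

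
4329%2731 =1598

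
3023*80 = 241840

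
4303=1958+2345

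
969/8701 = 969/8701 = 0.11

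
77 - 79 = -2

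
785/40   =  157/8 = 19.62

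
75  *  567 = 42525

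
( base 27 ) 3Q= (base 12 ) 8B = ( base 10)107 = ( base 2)1101011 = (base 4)1223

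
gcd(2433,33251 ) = 811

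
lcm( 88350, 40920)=3887400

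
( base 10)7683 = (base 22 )fj5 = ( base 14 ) 2B2B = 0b1111000000011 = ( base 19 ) 1257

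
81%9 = 0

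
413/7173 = 413/7173 = 0.06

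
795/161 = 4 + 151/161=4.94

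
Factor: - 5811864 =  -2^3*3^1*242161^1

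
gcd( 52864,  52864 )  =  52864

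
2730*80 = 218400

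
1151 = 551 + 600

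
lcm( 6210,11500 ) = 310500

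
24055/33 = 728 + 31/33= 728.94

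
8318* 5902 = 49092836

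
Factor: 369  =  3^2*41^1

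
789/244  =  789/244 = 3.23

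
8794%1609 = 749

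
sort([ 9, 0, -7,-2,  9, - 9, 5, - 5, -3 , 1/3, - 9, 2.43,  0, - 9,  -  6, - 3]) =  [ - 9,-9, - 9, - 7, - 6,-5  ,-3,  -  3, - 2,  0, 0,1/3,2.43,5,9,9]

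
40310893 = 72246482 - 31935589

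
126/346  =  63/173=   0.36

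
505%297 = 208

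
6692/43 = 6692/43 = 155.63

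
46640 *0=0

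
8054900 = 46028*175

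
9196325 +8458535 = 17654860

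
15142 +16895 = 32037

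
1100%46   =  42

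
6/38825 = 6/38825 = 0.00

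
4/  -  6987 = -4/6987 = -  0.00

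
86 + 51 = 137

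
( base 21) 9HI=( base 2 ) 1000011111000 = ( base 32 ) 47o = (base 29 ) 54N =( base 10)4344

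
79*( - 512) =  - 40448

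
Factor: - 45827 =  - 45827^1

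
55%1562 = 55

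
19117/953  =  19117/953= 20.06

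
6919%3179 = 561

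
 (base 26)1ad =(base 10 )949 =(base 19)2bi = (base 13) 580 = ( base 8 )1665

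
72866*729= 53119314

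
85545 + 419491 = 505036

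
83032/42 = 1976 + 20/21 = 1976.95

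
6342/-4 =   -  1586 + 1/2=-1585.50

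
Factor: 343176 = 2^3*3^1*79^1*181^1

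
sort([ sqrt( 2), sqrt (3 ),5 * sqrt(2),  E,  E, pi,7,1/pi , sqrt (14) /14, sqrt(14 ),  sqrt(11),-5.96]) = [ -5.96,sqrt(14 )/14, 1/pi,sqrt (2 ),sqrt(3), E,E , pi,sqrt(11) , sqrt (14),7 , 5 *sqrt(2 ) ]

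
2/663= 2/663 = 0.00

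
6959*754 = 5247086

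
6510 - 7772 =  - 1262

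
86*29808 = 2563488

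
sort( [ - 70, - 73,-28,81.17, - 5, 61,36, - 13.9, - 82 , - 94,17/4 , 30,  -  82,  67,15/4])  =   [-94, - 82 , - 82,  -  73, -70, - 28, - 13.9, - 5, 15/4,17/4, 30,  36, 61,67,81.17]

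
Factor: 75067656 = 2^3*3^1*3127819^1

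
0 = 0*31091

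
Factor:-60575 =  - 5^2*2423^1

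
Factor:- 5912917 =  - 5912917^1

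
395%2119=395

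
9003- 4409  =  4594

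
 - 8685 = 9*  (- 965)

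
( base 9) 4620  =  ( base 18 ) AA0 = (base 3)11200200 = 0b110101011100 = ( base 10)3420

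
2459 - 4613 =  - 2154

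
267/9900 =89/3300 =0.03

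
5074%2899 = 2175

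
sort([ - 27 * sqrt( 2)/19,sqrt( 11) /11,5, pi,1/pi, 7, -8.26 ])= [-8.26, - 27*sqrt(2 ) /19,  sqrt( 11 )/11,1/pi , pi,5,7] 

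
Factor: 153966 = 2^1 * 3^1*67^1 * 383^1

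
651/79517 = 651/79517 =0.01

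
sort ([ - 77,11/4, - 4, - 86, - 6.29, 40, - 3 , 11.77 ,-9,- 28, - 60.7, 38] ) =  [ - 86, - 77, - 60.7, - 28 , - 9, - 6.29,-4,-3 , 11/4 , 11.77,  38, 40]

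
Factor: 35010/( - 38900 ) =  - 2^( - 1 )*3^2 * 5^(  -  1) =- 9/10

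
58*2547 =147726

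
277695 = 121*2295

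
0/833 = 0 = 0.00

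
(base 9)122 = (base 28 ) 3h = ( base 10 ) 101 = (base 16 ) 65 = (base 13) 7a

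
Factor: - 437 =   -  19^1*23^1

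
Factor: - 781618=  - 2^1 * 390809^1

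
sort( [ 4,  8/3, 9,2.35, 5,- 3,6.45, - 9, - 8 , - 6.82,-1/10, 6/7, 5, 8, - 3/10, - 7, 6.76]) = [- 9, -8, - 7, - 6.82, - 3,- 3/10,-1/10,6/7, 2.35, 8/3, 4, 5, 5, 6.45,6.76, 8,9]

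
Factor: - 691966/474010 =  - 781/535 = - 5^( - 1)  *11^1*71^1 * 107^ ( -1)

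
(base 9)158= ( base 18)78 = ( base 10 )134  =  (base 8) 206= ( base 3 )11222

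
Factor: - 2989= - 7^2*61^1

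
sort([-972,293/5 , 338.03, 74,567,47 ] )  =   [ - 972, 47, 293/5, 74,338.03,  567 ] 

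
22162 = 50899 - 28737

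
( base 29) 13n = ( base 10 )951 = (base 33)sr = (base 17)34G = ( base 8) 1667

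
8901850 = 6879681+2022169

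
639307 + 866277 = 1505584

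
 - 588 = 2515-3103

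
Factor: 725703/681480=2^(  -  3)*3^ ( - 2)*5^( - 1)*11^1*631^( - 1)*21991^1=241901/227160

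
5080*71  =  360680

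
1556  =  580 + 976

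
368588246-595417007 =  - 226828761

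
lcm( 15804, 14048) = 126432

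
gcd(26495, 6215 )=5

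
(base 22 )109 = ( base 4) 13231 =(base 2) 111101101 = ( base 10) 493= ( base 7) 1303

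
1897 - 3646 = - 1749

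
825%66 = 33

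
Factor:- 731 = -17^1*43^1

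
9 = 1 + 8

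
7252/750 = 3626/375 = 9.67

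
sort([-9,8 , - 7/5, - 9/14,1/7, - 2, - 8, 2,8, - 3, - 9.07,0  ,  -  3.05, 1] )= [  -  9.07, - 9, - 8,-3.05  ,-3, - 2 , - 7/5, - 9/14,0,1/7,1,2,  8,  8]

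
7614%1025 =439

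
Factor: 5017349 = 19^1*264071^1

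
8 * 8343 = 66744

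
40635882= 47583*854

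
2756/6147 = 2756/6147  =  0.45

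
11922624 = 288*41398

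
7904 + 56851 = 64755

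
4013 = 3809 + 204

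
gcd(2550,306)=102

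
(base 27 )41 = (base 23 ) 4h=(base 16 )6D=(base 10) 109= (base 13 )85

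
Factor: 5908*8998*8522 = 453031088048 = 2^4*7^1 * 11^1 * 211^1*409^1*4261^1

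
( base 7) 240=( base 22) 5G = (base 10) 126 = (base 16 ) 7E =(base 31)42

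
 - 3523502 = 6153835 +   -  9677337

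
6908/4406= 1+1251/2203=1.57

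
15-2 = 13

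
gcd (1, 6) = 1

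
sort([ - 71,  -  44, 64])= [ - 71,-44, 64 ] 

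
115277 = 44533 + 70744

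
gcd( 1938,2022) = 6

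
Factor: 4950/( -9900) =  - 2^( - 1 ) =- 1/2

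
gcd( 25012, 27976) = 52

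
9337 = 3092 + 6245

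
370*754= 278980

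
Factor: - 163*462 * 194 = -2^2 * 3^1*7^1*11^1*97^1 * 163^1 = - 14609364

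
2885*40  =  115400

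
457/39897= 457/39897 = 0.01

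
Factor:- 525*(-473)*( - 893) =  - 3^1*5^2*7^1*11^1*19^1*43^1* 47^1 =- 221754225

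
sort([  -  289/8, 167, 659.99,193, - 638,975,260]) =[-638, - 289/8,167,193 , 260  ,  659.99, 975]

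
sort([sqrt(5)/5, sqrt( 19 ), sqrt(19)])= [ sqrt(5)/5, sqrt( 19 ) , sqrt( 19) ]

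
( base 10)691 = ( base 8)1263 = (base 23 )171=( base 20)1EB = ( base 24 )14J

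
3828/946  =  174/43 = 4.05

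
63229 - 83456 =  - 20227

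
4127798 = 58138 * 71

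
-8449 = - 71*119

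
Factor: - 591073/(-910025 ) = 5^ ( - 2)*7^1*17^1*89^ (-1 )*409^ ( - 1)*4967^1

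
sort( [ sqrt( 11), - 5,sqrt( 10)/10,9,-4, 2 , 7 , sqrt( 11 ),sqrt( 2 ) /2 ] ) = [ - 5, - 4,sqrt( 10)/10, sqrt(2)/2,2,sqrt(11 ), sqrt(11), 7,9]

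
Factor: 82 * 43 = 2^1*41^1*43^1 = 3526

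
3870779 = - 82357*( - 47)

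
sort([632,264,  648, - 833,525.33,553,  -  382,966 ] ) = [ - 833, - 382,  264, 525.33,553,  632,648,966]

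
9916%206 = 28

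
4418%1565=1288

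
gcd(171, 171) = 171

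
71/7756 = 71/7756=0.01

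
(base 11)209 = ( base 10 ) 251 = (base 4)3323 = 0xFB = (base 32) 7R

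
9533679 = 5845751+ 3687928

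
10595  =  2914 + 7681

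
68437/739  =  92+449/739=92.61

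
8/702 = 4/351=0.01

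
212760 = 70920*3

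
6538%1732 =1342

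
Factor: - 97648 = - 2^4*17^1*359^1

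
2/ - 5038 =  - 1 + 2518/2519 = - 0.00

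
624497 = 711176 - 86679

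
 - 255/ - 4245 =17/283 =0.06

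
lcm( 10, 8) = 40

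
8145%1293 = 387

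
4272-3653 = 619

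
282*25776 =7268832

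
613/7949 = 613/7949 = 0.08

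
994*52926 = 52608444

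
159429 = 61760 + 97669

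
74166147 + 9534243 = 83700390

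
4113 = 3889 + 224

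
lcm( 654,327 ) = 654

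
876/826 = 1  +  25/413 = 1.06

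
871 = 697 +174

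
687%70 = 57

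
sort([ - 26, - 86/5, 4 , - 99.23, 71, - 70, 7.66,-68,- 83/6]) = [ - 99.23,-70, - 68, - 26,-86/5,  -  83/6, 4, 7.66,71 ]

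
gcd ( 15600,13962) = 78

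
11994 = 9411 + 2583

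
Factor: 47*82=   2^1*41^1 * 47^1=3854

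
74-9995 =  -  9921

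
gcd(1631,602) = 7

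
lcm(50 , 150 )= 150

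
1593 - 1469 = 124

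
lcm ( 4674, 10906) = 32718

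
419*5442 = 2280198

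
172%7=4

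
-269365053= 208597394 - 477962447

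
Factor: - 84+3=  - 3^4=- 81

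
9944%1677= 1559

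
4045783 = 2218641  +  1827142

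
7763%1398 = 773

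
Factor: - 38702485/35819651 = - 5^1*7^( - 1)  *83^1 *179^1*443^(-1 )*521^1*11551^( - 1)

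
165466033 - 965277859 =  - 799811826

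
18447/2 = 18447/2 =9223.50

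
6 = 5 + 1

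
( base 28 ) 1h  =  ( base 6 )113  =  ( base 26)1J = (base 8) 55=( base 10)45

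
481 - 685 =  - 204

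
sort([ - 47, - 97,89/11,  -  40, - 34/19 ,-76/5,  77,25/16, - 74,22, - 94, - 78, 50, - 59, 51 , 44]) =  [-97, - 94, - 78, - 74,  -  59, - 47, - 40, - 76/5, - 34/19, 25/16, 89/11,22,  44, 50, 51,  77 ] 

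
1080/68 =15 + 15/17 = 15.88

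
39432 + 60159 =99591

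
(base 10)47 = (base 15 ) 32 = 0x2F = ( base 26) 1L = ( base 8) 57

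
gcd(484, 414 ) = 2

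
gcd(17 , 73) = 1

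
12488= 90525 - 78037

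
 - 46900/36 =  - 1303 + 2/9 = - 1302.78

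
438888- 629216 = -190328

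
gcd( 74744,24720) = 8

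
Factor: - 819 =-3^2*7^1*13^1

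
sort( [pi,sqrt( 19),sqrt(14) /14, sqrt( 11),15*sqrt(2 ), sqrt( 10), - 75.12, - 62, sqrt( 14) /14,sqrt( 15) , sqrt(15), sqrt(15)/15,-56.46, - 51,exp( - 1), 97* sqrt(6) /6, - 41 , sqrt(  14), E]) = [ - 75.12, - 62, - 56.46, - 51, - 41 , sqrt( 15) /15,sqrt(14) /14, sqrt (14) /14,exp (  -  1 ), E, pi,  sqrt(10 ), sqrt(11), sqrt( 14),sqrt(15), sqrt( 15), sqrt( 19) , 15*sqrt(2),97* sqrt(6)/6 ] 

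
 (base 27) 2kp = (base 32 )1v7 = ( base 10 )2023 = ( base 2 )11111100111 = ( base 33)1SA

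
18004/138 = 130 + 32/69 = 130.46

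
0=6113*0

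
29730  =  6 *4955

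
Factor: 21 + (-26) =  - 5^1= - 5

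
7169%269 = 175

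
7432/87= 7432/87 = 85.43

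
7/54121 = 7/54121 = 0.00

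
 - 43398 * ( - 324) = 14060952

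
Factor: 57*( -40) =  - 2280 = - 2^3 *3^1*5^1*19^1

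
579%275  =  29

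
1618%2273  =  1618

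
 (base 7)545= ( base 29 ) 9h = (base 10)278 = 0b100010110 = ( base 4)10112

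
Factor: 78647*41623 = 3273524081 = 31^1*43^1 * 59^1*107^1 * 389^1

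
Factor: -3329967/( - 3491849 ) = 3^1*67^1 * 241^( - 1)*14489^(-1)*16567^1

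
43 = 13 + 30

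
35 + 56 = 91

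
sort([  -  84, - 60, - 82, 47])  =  [  -  84, - 82, - 60, 47 ] 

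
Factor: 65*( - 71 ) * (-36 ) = 166140 = 2^2*3^2*5^1*13^1*71^1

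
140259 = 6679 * 21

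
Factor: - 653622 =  - 2^1*3^1*41^1*2657^1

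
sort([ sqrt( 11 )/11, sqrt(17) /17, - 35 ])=[ - 35,  sqrt ( 17 ) /17,sqrt(11 )/11] 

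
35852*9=322668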